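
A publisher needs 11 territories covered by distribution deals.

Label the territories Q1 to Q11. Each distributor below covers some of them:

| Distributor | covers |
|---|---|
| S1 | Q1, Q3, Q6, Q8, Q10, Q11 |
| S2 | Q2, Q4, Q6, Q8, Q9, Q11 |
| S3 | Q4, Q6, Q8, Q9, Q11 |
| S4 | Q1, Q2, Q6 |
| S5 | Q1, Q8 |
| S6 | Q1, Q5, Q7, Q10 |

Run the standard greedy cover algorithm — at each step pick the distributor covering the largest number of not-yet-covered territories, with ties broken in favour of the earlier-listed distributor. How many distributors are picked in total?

Greedy: pick S1 (covers 6 new) → pick S2 (covers 3 new) → pick S6 (covers 2 new). Total picks: 3.

3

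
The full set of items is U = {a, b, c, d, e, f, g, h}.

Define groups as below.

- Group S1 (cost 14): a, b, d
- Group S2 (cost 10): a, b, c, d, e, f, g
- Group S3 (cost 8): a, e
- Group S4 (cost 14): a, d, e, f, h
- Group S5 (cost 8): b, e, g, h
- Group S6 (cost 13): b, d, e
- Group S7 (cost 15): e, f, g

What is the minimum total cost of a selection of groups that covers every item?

18

S2, S5 together cover every item (S2 ∪ S5 = {a, b, c, d, e, f, g, h}); total cost 10 + 8 = 18.
No covering selection has total cost below 18.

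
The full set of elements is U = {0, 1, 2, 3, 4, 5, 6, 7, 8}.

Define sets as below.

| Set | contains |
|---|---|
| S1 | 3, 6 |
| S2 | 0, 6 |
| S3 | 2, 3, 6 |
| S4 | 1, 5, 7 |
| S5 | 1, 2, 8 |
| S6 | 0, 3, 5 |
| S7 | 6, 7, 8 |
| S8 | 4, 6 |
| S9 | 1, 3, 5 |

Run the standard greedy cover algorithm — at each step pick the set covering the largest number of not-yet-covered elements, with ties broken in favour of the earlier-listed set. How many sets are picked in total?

5

Greedy: pick S3 (covers 3 new) → pick S4 (covers 3 new) → pick S2 (covers 1 new) → pick S5 (covers 1 new) → pick S8 (covers 1 new). Total picks: 5.
(The true minimum cover uses only 4 sets, so greedy is not optimal here.)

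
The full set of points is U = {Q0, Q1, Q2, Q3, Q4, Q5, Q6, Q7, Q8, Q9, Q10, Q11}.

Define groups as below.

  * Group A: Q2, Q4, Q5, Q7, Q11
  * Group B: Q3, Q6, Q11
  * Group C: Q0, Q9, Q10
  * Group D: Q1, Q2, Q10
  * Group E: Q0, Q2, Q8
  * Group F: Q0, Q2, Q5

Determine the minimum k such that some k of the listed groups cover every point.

A, B, C, D, and E cover everything between them: the union {Q0, Q1, Q2, Q3, Q4, Q5, Q6, Q7, Q8, Q9, Q10, Q11} is all of U.
No 4 of the 6 groups cover everything (all 15 combinations miss at least one point), so 5 is optimal.

5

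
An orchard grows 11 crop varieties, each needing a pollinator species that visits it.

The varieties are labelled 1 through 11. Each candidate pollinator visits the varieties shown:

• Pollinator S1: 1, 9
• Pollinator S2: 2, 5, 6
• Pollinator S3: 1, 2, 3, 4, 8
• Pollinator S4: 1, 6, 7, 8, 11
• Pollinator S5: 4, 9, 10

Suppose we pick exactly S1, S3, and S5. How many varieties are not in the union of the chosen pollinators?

Union of S1, S3, S5 = {1, 2, 3, 4, 8, 9, 10}.
Not covered: 5, 6, 7, 11 — 4 varieties.

4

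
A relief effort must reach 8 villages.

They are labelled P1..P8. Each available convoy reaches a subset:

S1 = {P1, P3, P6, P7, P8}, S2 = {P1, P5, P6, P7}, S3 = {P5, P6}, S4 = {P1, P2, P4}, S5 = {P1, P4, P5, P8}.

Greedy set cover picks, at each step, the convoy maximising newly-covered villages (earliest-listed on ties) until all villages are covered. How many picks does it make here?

Greedy: pick S1 (covers 5 new) → pick S4 (covers 2 new) → pick S2 (covers 1 new). Total picks: 3.

3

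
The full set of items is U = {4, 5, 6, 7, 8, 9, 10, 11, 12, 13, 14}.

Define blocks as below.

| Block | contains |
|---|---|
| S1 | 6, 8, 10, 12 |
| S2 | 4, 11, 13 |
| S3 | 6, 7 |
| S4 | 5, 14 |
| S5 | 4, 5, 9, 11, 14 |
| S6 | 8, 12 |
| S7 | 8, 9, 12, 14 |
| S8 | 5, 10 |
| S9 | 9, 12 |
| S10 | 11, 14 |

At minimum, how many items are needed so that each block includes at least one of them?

4

The 4 items {5, 6, 11, 12} hit every block.
The blocks S2, S3, S4, S6 are pairwise disjoint, so any hitting set needs a separate item for each — at least 4. Hence 4 is optimal.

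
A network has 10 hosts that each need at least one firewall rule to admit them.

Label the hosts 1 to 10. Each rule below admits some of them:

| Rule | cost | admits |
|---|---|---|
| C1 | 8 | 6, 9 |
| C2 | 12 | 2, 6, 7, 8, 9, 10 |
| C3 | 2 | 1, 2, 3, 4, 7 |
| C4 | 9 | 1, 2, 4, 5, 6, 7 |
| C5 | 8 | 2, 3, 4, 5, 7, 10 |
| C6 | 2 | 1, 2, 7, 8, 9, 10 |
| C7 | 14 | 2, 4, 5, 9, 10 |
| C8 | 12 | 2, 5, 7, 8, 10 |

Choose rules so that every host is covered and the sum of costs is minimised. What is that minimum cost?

C3, C4, C6 together cover every host (C3 ∪ C4 ∪ C6 = {1, 2, 3, 4, 5, 6, 7, 8, 9, 10}); total cost 2 + 9 + 2 = 13.
No covering selection has total cost below 13.

13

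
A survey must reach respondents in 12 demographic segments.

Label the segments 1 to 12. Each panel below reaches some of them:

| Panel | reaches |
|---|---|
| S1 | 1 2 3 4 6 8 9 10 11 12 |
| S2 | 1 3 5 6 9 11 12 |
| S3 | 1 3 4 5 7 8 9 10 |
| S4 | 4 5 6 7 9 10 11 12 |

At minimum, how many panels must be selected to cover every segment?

S1 and S4 together: S1 ∪ S4 = {1, 2, 3, 4, 5, 6, 7, 8, 9, 10, 11, 12} — every segment is covered.
No single panel has all 12 segments (the largest, S1, has 10), so 2 is optimal.

2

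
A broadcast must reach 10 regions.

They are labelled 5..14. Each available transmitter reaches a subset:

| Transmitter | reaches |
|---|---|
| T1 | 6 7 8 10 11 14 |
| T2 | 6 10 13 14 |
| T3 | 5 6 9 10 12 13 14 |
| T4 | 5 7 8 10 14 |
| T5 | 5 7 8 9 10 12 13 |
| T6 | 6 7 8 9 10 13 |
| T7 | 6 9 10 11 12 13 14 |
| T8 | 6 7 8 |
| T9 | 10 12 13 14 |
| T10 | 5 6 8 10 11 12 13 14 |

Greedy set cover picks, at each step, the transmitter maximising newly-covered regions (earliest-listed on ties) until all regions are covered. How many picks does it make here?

Greedy: pick T10 (covers 8 new) → pick T5 (covers 2 new). Total picks: 2.

2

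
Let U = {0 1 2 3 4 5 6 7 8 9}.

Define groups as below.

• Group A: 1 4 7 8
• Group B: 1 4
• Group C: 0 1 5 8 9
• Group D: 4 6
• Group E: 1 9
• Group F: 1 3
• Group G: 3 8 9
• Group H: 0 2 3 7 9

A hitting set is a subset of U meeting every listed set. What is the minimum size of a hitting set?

3

The 3 elements {1, 6, 9} hit every group.
No choice of 2 elements meets every group, so 3 is the minimum.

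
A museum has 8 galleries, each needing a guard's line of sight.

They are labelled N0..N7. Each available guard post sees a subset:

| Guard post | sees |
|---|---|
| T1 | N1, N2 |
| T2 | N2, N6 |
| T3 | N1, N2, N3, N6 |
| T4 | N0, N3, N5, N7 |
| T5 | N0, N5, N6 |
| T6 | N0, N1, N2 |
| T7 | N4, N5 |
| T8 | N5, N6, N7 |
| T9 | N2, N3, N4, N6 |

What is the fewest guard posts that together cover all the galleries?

Take {T1, T4, T9}. Their union is {N0, N1, N2, N3, N4, N5, N6, N7}, which is all 8 galleries.
No 2 of the 9 guard posts cover everything (all 36 combinations miss at least one gallery), so 3 is optimal.

3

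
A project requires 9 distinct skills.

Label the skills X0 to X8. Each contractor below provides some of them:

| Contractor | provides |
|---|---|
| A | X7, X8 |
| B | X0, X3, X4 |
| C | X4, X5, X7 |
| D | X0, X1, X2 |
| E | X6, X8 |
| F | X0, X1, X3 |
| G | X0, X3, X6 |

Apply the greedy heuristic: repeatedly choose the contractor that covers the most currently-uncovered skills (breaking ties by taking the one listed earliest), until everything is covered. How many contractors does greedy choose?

5

Greedy: pick B (covers 3 new) → pick A (covers 2 new) → pick D (covers 2 new) → pick C (covers 1 new) → pick E (covers 1 new). Total picks: 5.
(The true minimum cover uses only 4 contractors, so greedy is not optimal here.)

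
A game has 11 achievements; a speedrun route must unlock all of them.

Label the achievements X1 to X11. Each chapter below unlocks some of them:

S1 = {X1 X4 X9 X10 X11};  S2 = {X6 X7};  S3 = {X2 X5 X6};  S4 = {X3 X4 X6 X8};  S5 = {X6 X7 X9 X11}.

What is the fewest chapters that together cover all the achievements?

Take {S1, S2, S3, S4}. Their union is {X1, X2, X3, X4, X5, X6, X7, X8, X9, X10, X11}, which is all 11 achievements.
No 3 of the 5 chapters cover everything (all 10 combinations miss at least one achievement), so 4 is optimal.

4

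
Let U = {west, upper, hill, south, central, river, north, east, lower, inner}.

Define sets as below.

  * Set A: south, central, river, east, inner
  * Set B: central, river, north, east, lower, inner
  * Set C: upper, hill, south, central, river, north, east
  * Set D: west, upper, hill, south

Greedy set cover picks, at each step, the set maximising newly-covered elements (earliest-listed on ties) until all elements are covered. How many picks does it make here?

3

Greedy: pick C (covers 7 new) → pick B (covers 2 new) → pick D (covers 1 new). Total picks: 3.
(The true minimum cover uses only 2 sets, so greedy is not optimal here.)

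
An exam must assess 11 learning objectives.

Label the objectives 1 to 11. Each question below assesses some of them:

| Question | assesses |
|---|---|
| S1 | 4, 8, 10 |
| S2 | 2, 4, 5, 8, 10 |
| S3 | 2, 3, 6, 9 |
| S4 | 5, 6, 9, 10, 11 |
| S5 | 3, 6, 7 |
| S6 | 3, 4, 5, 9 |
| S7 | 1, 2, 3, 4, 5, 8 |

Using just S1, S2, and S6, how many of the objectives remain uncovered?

Union of S1, S2, S6 = {2, 3, 4, 5, 8, 9, 10}.
Not covered: 1, 6, 7, 11 — 4 objectives.

4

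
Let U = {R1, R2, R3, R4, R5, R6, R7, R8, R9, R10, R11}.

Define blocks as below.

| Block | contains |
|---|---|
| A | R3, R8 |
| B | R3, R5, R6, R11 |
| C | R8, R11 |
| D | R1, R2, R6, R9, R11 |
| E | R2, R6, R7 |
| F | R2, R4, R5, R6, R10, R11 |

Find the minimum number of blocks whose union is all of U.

4

A, D, E, and F cover everything between them: the union {R1, R2, R3, R4, R5, R6, R7, R8, R9, R10, R11} is all of U.
Only F contains R4, so F is forced; the remaining 5 items need at least 3 more blocks (each remaining block adds at most 2) — so at least 4 blocks are needed, and 4 is optimal.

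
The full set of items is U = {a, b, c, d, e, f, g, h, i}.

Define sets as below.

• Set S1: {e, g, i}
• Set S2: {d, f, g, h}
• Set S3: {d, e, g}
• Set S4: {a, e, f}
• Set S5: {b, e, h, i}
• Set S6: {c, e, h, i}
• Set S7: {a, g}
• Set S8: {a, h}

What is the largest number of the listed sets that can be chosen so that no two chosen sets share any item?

2

S3, S8 are pairwise disjoint (S3={d,e,g}; S8={a,h}).
Every remaining set overlaps one of these, and no 3 of the listed sets are pairwise disjoint, so 2 is the maximum.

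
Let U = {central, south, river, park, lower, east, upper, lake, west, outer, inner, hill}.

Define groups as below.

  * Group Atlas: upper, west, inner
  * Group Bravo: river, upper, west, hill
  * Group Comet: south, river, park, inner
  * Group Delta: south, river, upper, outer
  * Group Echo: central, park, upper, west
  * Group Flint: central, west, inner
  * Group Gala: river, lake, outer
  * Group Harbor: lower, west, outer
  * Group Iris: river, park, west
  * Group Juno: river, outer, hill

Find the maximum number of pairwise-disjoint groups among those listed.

2

Atlas, Gala are pairwise disjoint (Atlas={upper,west,inner}; Gala={river,lake,outer}).
Every remaining group overlaps one of these, and no 3 of the listed groups are pairwise disjoint, so 2 is the maximum.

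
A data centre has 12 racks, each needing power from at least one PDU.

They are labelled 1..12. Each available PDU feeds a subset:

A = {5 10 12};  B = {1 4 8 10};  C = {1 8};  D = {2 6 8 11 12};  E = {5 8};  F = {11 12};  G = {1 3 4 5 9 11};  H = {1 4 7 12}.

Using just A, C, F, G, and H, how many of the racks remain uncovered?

2

Union of A, C, F, G, H = {1, 3, 4, 5, 7, 8, 9, 10, 11, 12}.
Not covered: 2, 6 — 2 racks.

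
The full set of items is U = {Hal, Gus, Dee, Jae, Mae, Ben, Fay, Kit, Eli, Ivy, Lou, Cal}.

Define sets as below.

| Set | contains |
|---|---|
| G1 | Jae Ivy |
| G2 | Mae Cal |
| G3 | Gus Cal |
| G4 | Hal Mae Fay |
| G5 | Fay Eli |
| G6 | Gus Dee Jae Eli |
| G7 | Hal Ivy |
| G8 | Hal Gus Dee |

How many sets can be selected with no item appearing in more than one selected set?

4

G1, G2, G5, G8 are pairwise disjoint (G1={Jae,Ivy}; G2={Mae,Cal}; G5={Fay,Eli}; G8={Hal,Gus,Dee}).
Every remaining set overlaps one of these, and no 5 of the listed sets are pairwise disjoint, so 4 is the maximum.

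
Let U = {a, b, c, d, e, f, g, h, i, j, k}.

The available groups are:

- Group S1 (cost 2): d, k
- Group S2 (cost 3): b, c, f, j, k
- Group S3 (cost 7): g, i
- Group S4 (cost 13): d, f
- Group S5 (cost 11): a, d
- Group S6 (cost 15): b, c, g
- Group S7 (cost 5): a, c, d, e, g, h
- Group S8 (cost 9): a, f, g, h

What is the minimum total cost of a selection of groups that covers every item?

15

S2, S3, S7 together cover every item (S2 ∪ S3 ∪ S7 = {a, b, c, d, e, f, g, h, i, j, k}); total cost 3 + 7 + 5 = 15.
No covering selection has total cost below 15.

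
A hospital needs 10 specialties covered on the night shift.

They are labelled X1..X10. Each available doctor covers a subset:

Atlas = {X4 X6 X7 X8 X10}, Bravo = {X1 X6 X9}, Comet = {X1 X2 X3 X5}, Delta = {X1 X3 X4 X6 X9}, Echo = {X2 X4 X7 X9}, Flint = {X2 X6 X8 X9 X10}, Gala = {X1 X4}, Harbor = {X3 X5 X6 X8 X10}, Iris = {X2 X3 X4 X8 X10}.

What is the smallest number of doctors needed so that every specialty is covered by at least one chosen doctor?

Take {Bravo, Echo, Harbor}. Their union is {X1, X2, X3, X4, X5, X6, X7, X8, X9, X10}, which is all 10 specialties.
No 2 of the 9 doctors cover everything (all 36 combinations miss at least one specialty), so 3 is optimal.

3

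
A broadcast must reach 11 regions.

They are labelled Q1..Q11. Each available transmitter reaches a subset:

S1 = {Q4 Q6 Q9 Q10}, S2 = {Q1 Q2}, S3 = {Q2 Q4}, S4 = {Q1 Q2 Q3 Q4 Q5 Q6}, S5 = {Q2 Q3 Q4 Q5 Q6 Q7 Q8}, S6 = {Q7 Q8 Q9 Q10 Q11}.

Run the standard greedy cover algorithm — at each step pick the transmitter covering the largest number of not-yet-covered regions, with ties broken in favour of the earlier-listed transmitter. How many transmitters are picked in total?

3

Greedy: pick S5 (covers 7 new) → pick S6 (covers 3 new) → pick S2 (covers 1 new). Total picks: 3.
(The true minimum cover uses only 2 transmitters, so greedy is not optimal here.)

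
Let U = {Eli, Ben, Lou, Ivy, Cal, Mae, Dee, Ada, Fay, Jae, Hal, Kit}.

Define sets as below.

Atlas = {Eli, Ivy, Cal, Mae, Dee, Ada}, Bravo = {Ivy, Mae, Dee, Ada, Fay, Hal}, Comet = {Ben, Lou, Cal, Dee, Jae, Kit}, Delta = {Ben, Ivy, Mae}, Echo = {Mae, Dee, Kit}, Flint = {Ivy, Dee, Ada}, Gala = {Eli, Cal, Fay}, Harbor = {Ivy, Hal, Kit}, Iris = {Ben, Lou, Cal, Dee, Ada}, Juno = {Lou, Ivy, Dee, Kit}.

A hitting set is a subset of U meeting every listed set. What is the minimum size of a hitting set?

H = {Ivy, Cal, Kit} meets every set (each contains at least one member of H), and |H| = 3.
No choice of 2 items meets every set, so 3 is the minimum.

3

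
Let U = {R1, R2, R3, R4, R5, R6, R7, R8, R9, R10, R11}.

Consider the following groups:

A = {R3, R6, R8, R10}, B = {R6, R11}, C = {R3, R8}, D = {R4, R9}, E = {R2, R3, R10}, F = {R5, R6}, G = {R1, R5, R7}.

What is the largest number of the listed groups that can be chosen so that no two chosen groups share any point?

4

B, D, E, G are pairwise disjoint (B={R6,R11}; D={R4,R9}; E={R2,R3,R10}; G={R1,R5,R7}).
Every remaining group overlaps one of these, and no 5 of the listed groups are pairwise disjoint, so 4 is the maximum.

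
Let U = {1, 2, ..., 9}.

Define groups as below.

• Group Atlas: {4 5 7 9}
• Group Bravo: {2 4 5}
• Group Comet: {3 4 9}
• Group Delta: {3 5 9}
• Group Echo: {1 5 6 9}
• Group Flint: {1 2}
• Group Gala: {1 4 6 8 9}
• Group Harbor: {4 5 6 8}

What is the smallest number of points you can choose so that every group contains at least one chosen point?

The 3 points {1, 4, 5} hit every group.
No choice of 2 points meets every group, so 3 is the minimum.

3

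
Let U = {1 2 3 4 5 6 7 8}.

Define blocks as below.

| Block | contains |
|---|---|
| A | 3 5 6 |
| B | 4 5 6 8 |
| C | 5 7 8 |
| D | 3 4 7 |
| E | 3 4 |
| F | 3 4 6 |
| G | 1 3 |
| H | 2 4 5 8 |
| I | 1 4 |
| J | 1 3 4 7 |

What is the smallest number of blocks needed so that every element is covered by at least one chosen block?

3

F and H and J together: F ∪ H ∪ J = {1, 2, 3, 4, 5, 6, 7, 8} — every element is covered.
Only H contains 2, so H is forced; the remaining 4 elements need at least 2 more blocks (each remaining block adds at most 3) — so at least 3 blocks are needed, and 3 is optimal.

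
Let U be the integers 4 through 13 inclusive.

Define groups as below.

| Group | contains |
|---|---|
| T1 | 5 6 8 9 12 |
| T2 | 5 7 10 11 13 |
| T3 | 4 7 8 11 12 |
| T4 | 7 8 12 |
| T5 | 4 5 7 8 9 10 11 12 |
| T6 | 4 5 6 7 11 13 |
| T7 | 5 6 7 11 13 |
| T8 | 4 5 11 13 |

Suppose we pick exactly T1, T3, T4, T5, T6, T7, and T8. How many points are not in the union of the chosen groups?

0

Union of T1, T3, T4, T5, T6, T7, T8 = {4, 5, 6, 7, 8, 9, 10, 11, 12, 13} — that's every point, so 0 are uncovered.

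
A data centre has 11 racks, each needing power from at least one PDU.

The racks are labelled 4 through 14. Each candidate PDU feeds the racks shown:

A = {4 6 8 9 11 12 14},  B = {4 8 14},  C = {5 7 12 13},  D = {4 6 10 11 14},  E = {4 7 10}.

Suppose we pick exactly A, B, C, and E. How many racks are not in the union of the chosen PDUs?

0

Union of A, B, C, E = {4, 5, 6, 7, 8, 9, 10, 11, 12, 13, 14} — that's every rack, so 0 are uncovered.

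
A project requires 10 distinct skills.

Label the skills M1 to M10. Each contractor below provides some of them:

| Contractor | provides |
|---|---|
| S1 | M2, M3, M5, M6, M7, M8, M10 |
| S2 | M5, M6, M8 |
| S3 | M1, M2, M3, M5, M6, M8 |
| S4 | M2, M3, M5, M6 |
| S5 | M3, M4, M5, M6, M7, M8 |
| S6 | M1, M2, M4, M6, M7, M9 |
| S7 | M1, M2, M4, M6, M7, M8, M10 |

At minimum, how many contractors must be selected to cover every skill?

2

Take {S1, S6}. Their union is {M1, M2, M3, M4, M5, M6, M7, M8, M9, M10}, which is all 10 skills.
No single contractor has all 10 skills (the largest, S1, has 7), so 2 is optimal.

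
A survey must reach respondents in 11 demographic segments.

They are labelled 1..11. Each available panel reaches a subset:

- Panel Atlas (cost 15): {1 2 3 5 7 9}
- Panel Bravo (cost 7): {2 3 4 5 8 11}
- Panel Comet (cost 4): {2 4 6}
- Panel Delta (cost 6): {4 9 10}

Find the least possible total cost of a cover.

Atlas, Bravo, Comet, Delta together cover every segment (Atlas ∪ Bravo ∪ Comet ∪ Delta = {1, 2, 3, 4, 5, 6, 7, 8, 9, 10, 11}); total cost 15 + 7 + 4 + 6 = 32.
No covering selection has total cost below 32.

32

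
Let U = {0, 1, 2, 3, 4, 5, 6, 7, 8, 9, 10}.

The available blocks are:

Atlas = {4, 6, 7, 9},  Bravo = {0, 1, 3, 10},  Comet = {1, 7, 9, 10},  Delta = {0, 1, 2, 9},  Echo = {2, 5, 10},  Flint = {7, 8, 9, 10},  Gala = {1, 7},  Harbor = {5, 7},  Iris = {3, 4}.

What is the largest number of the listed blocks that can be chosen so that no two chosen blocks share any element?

Delta, Harbor, Iris are pairwise disjoint (Delta={0,1,2,9}; Harbor={5,7}; Iris={3,4}).
Every remaining block overlaps one of these, and no 4 of the listed blocks are pairwise disjoint, so 3 is the maximum.

3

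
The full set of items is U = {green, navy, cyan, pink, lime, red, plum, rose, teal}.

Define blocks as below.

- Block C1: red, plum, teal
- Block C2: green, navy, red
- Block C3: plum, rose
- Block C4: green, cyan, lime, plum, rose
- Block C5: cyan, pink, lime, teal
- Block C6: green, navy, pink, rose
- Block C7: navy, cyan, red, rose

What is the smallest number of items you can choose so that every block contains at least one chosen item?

3

Take H = {navy, rose, teal}. Each listed block contains at least one of these, so H is a hitting set of size 3.
The blocks C2, C3, C5 are pairwise disjoint, so any hitting set needs a separate item for each — at least 3. Hence 3 is optimal.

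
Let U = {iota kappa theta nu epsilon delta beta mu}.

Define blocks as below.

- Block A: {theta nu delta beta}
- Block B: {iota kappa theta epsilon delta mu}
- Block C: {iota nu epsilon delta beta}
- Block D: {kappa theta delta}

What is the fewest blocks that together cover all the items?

B and C cover everything between them: the union {iota, kappa, theta, nu, epsilon, delta, beta, mu} is all of U.
No single block has all 8 items (the largest, B, has 6), so 2 is optimal.

2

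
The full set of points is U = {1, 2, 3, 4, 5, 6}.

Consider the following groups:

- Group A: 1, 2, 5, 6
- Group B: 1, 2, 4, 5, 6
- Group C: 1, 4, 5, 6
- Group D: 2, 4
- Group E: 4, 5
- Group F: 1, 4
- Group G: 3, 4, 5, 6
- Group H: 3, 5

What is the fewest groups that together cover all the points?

2

Take {B, G}. Their union is {1, 2, 3, 4, 5, 6}, which is all 6 points.
No single group has all 6 points (the largest, B, has 5), so 2 is optimal.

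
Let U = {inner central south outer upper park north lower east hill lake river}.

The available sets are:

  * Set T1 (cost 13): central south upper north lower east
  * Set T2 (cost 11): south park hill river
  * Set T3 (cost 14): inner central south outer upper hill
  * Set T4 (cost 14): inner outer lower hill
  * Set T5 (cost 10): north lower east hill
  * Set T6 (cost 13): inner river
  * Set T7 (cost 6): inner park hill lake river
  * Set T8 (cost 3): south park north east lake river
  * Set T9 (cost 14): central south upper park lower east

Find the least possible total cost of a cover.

T3, T5, T8 together cover every item (T3 ∪ T5 ∪ T8 = {inner, central, south, outer, upper, park, north, lower, east, hill, lake, river}); total cost 14 + 10 + 3 = 27.
No covering selection has total cost below 27.

27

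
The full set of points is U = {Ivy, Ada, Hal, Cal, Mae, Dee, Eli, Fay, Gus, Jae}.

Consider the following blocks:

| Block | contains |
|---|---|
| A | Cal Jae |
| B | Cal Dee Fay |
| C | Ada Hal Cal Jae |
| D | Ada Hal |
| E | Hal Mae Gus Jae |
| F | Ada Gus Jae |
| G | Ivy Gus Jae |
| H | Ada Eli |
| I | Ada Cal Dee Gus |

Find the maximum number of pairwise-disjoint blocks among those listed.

3

B, E, H are pairwise disjoint (B={Cal,Dee,Fay}; E={Hal,Mae,Gus,Jae}; H={Ada,Eli}).
Every remaining block overlaps one of these, and no 4 of the listed blocks are pairwise disjoint, so 3 is the maximum.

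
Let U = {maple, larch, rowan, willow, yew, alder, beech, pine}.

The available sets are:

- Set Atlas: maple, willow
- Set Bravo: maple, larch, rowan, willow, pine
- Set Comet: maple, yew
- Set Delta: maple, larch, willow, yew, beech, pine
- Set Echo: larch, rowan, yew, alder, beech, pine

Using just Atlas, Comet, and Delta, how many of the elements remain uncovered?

Union of Atlas, Comet, Delta = {maple, larch, willow, yew, beech, pine}.
Not covered: rowan, alder — 2 elements.

2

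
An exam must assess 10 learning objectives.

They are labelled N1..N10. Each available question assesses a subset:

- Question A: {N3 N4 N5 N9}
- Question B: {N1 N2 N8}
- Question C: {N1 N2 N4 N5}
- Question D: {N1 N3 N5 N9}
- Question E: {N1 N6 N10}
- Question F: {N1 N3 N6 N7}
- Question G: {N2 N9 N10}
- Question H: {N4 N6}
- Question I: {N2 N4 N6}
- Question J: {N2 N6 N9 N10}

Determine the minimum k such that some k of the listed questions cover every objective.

4

Take {A, B, F, G}. Their union is {N1, N2, N3, N4, N5, N6, N7, N8, N9, N10}, which is all 10 objectives.
No 3 of the 10 questions cover everything (all 120 combinations miss at least one objective), so 4 is optimal.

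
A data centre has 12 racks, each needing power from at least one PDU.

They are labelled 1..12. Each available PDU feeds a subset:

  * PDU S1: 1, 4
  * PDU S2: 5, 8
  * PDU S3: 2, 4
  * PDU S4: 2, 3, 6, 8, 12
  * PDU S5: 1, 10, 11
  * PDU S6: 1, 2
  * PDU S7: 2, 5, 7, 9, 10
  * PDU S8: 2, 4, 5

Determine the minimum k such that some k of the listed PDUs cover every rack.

S4 and S5 and S7 and S8 together: S4 ∪ S5 ∪ S7 ∪ S8 = {1, 2, 3, 4, 5, 6, 7, 8, 9, 10, 11, 12} — every rack is covered.
No 3 of the 8 PDUs cover everything (all 56 combinations miss at least one rack), so 4 is optimal.

4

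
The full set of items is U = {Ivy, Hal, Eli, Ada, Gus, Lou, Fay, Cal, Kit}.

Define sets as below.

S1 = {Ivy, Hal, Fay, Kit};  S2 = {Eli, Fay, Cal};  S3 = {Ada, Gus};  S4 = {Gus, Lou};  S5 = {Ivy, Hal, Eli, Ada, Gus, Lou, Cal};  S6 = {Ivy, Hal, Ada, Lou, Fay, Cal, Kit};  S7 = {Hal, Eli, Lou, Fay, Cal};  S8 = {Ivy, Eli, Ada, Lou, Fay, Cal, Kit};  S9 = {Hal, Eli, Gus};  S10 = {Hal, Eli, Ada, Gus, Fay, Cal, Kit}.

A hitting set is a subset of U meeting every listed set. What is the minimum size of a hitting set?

The 2 items {Gus, Fay} hit every set.
The sets S3, S7 are pairwise disjoint, so any hitting set needs a separate item for each — at least 2. Hence 2 is optimal.

2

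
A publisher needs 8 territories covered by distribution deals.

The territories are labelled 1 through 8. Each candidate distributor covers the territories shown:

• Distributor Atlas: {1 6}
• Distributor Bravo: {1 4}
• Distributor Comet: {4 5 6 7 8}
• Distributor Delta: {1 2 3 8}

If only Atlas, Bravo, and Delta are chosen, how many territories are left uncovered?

2

Union of Atlas, Bravo, Delta = {1, 2, 3, 4, 6, 8}.
Not covered: 5, 7 — 2 territories.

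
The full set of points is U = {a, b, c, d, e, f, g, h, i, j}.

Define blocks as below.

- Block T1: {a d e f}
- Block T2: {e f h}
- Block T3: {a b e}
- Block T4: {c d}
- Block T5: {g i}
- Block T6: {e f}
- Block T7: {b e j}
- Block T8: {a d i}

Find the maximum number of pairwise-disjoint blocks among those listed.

T2, T4, T5 are pairwise disjoint (T2={e,f,h}; T4={c,d}; T5={g,i}).
Every remaining block overlaps one of these, and no 4 of the listed blocks are pairwise disjoint, so 3 is the maximum.

3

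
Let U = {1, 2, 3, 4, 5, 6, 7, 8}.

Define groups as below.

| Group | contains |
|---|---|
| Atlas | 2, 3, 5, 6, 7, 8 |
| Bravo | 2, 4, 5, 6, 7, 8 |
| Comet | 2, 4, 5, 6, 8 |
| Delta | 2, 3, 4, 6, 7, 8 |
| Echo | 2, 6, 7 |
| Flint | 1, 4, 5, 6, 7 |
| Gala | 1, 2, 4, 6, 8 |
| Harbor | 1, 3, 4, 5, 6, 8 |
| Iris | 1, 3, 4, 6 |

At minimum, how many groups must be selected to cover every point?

Bravo and Iris together: Bravo ∪ Iris = {1, 2, 3, 4, 5, 6, 7, 8} — every point is covered.
No single group has all 8 points (the largest, Atlas, has 6), so 2 is optimal.

2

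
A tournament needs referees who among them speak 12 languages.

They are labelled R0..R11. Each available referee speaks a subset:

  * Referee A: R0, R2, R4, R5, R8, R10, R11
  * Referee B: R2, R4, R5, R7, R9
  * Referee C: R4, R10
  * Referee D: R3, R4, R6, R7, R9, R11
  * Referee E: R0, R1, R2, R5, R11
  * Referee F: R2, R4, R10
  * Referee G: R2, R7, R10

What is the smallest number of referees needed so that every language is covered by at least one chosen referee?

Take {A, D, E}. Their union is {R0, R1, R2, R3, R4, R5, R6, R7, R8, R9, R10, R11}, which is all 12 languages.
Only E contains R1, so E is forced; the remaining 7 languages need at least 2 more referees (each remaining referee adds at most 5) — so at least 3 referees are needed, and 3 is optimal.

3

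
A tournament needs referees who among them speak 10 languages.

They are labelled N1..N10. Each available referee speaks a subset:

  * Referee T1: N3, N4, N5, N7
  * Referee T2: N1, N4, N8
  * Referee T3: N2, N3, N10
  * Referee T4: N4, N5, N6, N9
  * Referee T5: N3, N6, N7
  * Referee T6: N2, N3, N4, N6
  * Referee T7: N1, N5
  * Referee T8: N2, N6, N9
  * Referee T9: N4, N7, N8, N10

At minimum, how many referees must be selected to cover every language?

4

Take {T2, T3, T4, T9}. Their union is {N1, N2, N3, N4, N5, N6, N7, N8, N9, N10}, which is all 10 languages.
No 3 of the 9 referees cover everything (all 84 combinations miss at least one language), so 4 is optimal.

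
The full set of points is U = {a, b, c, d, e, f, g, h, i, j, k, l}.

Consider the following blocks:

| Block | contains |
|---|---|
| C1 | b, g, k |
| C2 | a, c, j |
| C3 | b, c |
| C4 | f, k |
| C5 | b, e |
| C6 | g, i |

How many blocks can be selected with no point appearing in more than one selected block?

C2, C4, C5, C6 are pairwise disjoint (C2={a,c,j}; C4={f,k}; C5={b,e}; C6={g,i}).
Every remaining block overlaps one of these, and no 5 of the listed blocks are pairwise disjoint, so 4 is the maximum.

4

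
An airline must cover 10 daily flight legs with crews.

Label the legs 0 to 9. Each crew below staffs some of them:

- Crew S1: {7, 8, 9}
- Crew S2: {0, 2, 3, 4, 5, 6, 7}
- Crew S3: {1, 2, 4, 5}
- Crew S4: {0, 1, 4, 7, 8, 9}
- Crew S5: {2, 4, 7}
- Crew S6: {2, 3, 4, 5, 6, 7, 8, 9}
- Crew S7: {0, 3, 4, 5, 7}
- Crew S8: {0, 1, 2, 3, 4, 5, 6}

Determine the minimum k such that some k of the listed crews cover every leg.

2

S1 and S8 together: S1 ∪ S8 = {0, 1, 2, 3, 4, 5, 6, 7, 8, 9} — every leg is covered.
No single crew has all 10 legs (the largest, S6, has 8), so 2 is optimal.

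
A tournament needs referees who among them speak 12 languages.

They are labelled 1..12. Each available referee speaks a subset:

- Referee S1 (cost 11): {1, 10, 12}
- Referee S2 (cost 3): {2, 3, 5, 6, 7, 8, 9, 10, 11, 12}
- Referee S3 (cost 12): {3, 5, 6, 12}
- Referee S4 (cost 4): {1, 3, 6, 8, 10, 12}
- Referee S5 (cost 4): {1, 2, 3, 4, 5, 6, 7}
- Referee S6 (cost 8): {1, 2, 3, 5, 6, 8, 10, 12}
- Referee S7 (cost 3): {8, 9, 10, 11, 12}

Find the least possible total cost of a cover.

S5, S7 together cover every language (S5 ∪ S7 = {1, 2, 3, 4, 5, 6, 7, 8, 9, 10, 11, 12}); total cost 4 + 3 = 7.
No covering selection has total cost below 7.

7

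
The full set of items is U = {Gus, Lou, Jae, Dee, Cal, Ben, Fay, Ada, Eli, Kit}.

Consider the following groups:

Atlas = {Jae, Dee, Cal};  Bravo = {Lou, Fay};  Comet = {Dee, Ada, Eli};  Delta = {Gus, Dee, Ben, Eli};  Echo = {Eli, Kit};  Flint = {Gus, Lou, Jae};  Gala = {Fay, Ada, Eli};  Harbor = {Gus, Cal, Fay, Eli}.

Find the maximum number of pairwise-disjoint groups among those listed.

3

Atlas, Bravo, Echo are pairwise disjoint (Atlas={Jae,Dee,Cal}; Bravo={Lou,Fay}; Echo={Eli,Kit}).
Every remaining group overlaps one of these, and no 4 of the listed groups are pairwise disjoint, so 3 is the maximum.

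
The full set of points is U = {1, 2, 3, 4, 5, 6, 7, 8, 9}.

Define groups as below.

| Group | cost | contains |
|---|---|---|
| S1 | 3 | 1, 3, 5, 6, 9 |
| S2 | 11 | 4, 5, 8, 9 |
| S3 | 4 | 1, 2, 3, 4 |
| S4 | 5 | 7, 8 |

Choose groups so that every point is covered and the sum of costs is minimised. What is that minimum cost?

12

S1, S3, S4 together cover every point (S1 ∪ S3 ∪ S4 = {1, 2, 3, 4, 5, 6, 7, 8, 9}); total cost 3 + 4 + 5 = 12.
No covering selection has total cost below 12.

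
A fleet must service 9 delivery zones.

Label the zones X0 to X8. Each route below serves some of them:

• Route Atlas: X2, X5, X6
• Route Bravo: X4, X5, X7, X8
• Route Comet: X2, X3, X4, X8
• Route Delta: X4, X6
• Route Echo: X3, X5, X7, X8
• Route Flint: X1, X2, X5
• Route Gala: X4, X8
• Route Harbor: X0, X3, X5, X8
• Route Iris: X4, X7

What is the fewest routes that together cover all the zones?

Take {Delta, Echo, Flint, Harbor}. Their union is {X0, X1, X2, X3, X4, X5, X6, X7, X8}, which is all 9 zones.
Only Harbor contains X0, so Harbor is forced; the remaining 5 zones need at least 3 more routes (each remaining route adds at most 2) — so at least 4 routes are needed, and 4 is optimal.

4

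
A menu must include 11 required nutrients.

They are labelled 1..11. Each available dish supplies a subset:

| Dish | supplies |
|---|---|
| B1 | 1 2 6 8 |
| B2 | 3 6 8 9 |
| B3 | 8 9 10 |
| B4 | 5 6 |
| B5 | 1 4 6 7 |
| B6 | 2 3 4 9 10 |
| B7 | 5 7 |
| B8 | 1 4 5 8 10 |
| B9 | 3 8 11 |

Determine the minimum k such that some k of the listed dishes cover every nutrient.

4

B5 and B6 and B7 and B9 together: B5 ∪ B6 ∪ B7 ∪ B9 = {1, 2, 3, 4, 5, 6, 7, 8, 9, 10, 11} — every nutrient is covered.
No 3 of the 9 dishes cover everything (all 84 combinations miss at least one nutrient), so 4 is optimal.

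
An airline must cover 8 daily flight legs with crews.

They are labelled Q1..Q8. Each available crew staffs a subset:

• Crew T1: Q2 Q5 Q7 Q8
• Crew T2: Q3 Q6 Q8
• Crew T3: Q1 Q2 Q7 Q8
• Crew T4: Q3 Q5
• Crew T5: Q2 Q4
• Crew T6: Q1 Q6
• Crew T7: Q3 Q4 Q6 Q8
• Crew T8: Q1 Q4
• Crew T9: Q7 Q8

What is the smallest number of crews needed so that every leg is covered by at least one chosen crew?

Take {T3, T4, T7}. Their union is {Q1, Q2, Q3, Q4, Q5, Q6, Q7, Q8}, which is all 8 legs.
No 2 of the 9 crews cover everything (all 36 combinations miss at least one leg), so 3 is optimal.

3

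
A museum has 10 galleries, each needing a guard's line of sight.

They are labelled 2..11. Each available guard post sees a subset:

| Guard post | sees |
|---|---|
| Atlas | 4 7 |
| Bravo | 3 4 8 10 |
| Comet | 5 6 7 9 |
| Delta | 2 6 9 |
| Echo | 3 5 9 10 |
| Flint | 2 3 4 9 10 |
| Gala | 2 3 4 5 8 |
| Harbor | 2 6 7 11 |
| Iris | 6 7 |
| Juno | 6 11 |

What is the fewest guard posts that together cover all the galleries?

3

Take {Echo, Gala, Harbor}. Their union is {2, 3, 4, 5, 6, 7, 8, 9, 10, 11}, which is all 10 galleries.
No 2 of the 10 guard posts cover everything (all 45 combinations miss at least one gallery), so 3 is optimal.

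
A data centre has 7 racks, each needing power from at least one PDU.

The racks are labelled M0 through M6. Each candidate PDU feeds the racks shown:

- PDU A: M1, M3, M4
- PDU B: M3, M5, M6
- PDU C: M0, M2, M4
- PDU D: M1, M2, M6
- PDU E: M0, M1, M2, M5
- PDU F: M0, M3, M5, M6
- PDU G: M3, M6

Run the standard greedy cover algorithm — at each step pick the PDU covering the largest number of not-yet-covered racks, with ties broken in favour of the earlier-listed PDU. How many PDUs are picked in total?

Greedy: pick E (covers 4 new) → pick A (covers 2 new) → pick B (covers 1 new). Total picks: 3.

3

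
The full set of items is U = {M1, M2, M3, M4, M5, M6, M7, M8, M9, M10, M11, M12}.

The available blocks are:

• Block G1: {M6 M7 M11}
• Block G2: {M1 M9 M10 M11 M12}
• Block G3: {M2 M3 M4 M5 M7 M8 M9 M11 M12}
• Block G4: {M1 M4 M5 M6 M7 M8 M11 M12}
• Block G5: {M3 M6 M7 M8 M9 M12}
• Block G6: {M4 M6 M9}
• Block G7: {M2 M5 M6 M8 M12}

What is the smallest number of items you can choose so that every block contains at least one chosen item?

2

Take H = {M6, M9}. Each listed block contains at least one of these, so H is a hitting set of size 2.
No single item lies in every block, so at least 2 are needed and 2 is optimal.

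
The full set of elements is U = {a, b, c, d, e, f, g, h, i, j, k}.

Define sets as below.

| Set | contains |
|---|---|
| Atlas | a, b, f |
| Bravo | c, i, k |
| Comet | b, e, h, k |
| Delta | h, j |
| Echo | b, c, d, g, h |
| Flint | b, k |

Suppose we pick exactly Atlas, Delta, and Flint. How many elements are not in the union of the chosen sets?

5

Union of Atlas, Delta, Flint = {a, b, f, h, j, k}.
Not covered: c, d, e, g, i — 5 elements.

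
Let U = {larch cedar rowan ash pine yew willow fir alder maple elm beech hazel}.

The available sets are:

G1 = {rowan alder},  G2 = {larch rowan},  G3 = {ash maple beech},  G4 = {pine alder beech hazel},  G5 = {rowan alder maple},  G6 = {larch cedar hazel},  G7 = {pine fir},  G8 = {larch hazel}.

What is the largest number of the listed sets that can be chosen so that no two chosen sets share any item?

4

G1, G3, G7, G8 are pairwise disjoint (G1={rowan,alder}; G3={ash,maple,beech}; G7={pine,fir}; G8={larch,hazel}).
Every remaining set overlaps one of these, and no 5 of the listed sets are pairwise disjoint, so 4 is the maximum.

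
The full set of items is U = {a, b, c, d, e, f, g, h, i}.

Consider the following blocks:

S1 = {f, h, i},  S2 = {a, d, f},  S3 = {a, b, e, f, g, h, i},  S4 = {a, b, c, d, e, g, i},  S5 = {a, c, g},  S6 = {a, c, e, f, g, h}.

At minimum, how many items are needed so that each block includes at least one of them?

2

The 2 items {f, g} hit every block.
The blocks S1, S5 are pairwise disjoint, so any hitting set needs a separate item for each — at least 2. Hence 2 is optimal.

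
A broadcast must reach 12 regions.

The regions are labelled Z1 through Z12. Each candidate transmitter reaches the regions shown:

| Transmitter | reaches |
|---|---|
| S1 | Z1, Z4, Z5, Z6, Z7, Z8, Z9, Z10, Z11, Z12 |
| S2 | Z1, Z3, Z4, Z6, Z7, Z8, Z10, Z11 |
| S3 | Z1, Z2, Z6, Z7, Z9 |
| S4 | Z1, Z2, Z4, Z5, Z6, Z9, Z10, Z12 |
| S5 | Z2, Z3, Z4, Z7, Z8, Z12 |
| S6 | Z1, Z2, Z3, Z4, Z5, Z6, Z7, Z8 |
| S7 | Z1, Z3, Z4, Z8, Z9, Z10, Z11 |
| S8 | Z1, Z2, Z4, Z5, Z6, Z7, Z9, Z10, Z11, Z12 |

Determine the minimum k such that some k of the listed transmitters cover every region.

2

Take {S5, S8}. Their union is {Z1, Z2, Z3, Z4, Z5, Z6, Z7, Z8, Z9, Z10, Z11, Z12}, which is all 12 regions.
No single transmitter has all 12 regions (the largest, S1, has 10), so 2 is optimal.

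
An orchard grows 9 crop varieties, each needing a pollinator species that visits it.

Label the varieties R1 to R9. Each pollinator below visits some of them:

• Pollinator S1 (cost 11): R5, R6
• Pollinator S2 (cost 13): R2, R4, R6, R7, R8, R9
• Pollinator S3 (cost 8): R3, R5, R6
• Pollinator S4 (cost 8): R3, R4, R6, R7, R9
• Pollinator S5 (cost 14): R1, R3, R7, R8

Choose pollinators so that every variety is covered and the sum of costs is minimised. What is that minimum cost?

35

S2, S3, S5 together cover every variety (S2 ∪ S3 ∪ S5 = {R1, R2, R3, R4, R5, R6, R7, R8, R9}); total cost 13 + 8 + 14 = 35.
The greedy pick S4, S2, S3, S5 costs 43; no covering selection beats 35.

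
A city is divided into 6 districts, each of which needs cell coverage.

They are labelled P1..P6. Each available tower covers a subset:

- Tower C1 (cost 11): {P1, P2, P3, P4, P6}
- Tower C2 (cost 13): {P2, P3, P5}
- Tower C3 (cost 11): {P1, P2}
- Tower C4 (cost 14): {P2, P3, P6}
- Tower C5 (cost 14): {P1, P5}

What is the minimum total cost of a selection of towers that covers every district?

C1, C2 together cover every district (C1 ∪ C2 = {P1, P2, P3, P4, P5, P6}); total cost 11 + 13 = 24.
No covering selection has total cost below 24.

24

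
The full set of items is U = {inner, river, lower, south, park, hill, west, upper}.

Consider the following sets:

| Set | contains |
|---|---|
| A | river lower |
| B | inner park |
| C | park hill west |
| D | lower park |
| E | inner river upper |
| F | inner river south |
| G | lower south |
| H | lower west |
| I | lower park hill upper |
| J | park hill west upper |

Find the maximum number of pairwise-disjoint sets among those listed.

3

C, E, G are pairwise disjoint (C={park,hill,west}; E={inner,river,upper}; G={lower,south}).
Every remaining set overlaps one of these, and no 4 of the listed sets are pairwise disjoint, so 3 is the maximum.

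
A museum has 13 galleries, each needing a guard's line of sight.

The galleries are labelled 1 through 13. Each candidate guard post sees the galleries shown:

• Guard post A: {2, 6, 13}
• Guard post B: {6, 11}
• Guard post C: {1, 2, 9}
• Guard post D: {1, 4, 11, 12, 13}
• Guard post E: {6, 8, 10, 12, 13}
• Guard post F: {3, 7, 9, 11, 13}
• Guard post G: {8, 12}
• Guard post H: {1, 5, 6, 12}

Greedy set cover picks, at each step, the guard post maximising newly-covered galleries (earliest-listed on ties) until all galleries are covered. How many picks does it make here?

5

Greedy: pick D (covers 5 new) → pick E (covers 3 new) → pick F (covers 3 new) → pick A (covers 1 new) → pick H (covers 1 new). Total picks: 5.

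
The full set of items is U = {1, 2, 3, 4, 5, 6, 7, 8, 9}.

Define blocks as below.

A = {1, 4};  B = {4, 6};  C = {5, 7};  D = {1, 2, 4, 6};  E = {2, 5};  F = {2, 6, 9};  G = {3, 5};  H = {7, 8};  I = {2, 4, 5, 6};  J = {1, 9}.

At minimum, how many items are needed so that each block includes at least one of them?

T = {1, 5, 6, 8} meets every block (each contains at least one member of T), and |T| = 4.
The blocks B, E, H, J are pairwise disjoint, so any hitting set needs a separate item for each — at least 4. Hence 4 is optimal.

4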